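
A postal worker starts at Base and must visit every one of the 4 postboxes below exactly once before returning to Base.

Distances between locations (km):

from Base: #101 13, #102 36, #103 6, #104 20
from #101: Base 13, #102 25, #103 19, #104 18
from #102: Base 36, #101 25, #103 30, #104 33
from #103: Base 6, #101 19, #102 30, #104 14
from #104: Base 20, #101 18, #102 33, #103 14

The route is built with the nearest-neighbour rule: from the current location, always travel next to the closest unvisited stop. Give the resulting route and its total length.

Base → [#103:6 / #101:13 / #104:20 / #102:36] → #103 (6)
#103 → [#104:14 / #101:19 / #102:30] → #104 (14)
#104 → [#101:18 / #102:33] → #101 (18)
#101 → [#102:25] → #102 (25)
Return #102→Base: 36.
Total = 6 + 14 + 18 + 25 + 36 = 99.

99 km along Base → #103 → #104 → #101 → #102 → Base.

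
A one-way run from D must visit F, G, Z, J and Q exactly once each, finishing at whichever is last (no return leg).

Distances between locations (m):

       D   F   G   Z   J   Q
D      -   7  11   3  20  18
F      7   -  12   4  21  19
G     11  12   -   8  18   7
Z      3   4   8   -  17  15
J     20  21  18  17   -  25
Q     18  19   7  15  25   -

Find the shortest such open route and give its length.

Shortest open route: 51 m.

There are 5! = 120 possible orderings.
D → F → G → Z → J → Q: 7+12+8+17+25 = 69
D → F → G → Z → Q → J: 7+12+8+15+25 = 67
D → F → G → J → Z → Q: 7+12+18+17+15 = 69
D → F → G → J → Q → Z: 7+12+18+25+15 = 77
D → F → G → Q → Z → J: 7+12+7+15+17 = 58
D → F → G → Q → J → Z: 7+12+7+25+17 = 68
D → F → Z → G → J → Q: 7+4+8+18+25 = 62
D → F → Z → G → Q → J: 7+4+8+7+25 = 51
D → F → Z → J → G → Q: 7+4+17+18+7 = 53
D → F → Z → J → Q → G: 7+4+17+25+7 = 60
D → F → Z → Q → G → J: 7+4+15+7+18 = 51
D → F → Z → Q → J → G: 7+4+15+25+18 = 69
D → F → J → G → Z → Q: 7+21+18+8+15 = 69
D → F → J → G → Q → Z: 7+21+18+7+15 = 68
… (106 more)
The minimum is 51.
One shortest path: D → F → Z → G → Q → J.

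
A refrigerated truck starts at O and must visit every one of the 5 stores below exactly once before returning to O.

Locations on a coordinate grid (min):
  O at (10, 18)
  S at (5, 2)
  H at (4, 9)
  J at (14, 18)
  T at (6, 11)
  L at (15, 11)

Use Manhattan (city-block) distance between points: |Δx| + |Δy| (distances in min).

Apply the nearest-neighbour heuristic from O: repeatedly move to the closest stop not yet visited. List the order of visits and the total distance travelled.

From O: distances to unvisited — J=4, T=11, L=12, H=15, S=21. Nearest is J (4).
From J: distances to unvisited — L=8, T=15, H=19, S=25. Nearest is L (8).
From L: distances to unvisited — T=9, H=13, S=19. Nearest is T (9).
From T: distances to unvisited — H=4, S=10. Nearest is H (4).
From H: distances to unvisited — S=8. Nearest is S (8).
Return S→O: 21.
Total = 4 + 8 + 9 + 4 + 8 + 21 = 54.

54 min along O → J → L → T → H → S → O.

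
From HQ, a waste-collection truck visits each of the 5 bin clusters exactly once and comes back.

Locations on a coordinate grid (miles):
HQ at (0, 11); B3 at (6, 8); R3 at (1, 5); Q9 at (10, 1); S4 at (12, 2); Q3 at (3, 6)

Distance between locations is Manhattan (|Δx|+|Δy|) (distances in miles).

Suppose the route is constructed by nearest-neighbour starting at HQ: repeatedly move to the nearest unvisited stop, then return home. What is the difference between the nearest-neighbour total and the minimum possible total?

From HQ: R3=7, Q3=8, B3=9, Q9=20, S4=21 → choose R3 (7).
From R3: Q3=3, B3=8, Q9=13, S4=14 → choose Q3 (3).
From Q3: B3=5, Q9=12, S4=13 → choose B3 (5).
From B3: Q9=11, S4=12 → choose Q9 (11).
From Q9: S4=3 → choose S4 (3).
NN route HQ → R3 → Q3 → B3 → Q9 → S4 → HQ costs 50.
Optimal: HQ → B3 → Q9 → S4 → Q3 → R3 → HQ costs 46 (by enumerating all 60 distinct tours).
Excess = 50 − 46 = 4.

4 miles longer than the optimal tour.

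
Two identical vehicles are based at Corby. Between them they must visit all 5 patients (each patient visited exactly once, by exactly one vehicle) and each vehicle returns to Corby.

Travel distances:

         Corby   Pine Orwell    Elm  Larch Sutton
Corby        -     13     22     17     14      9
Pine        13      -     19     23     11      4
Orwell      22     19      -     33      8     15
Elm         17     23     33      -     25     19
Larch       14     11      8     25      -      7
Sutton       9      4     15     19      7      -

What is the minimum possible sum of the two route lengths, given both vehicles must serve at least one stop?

Try each way of splitting the stops between the two vehicles (each non-empty) and, for each split, find the best tour for each vehicle:
  {Pine} + {Orwell, Elm, Larch, Sutton}: 26 + 73 = 99
  {Orwell} + {Pine, Elm, Larch, Sutton}: 44 + 65 = 109
  {Pine, Orwell} + {Elm, Larch, Sutton}: 54 + 57 = 111
  {Elm} + {Pine, Orwell, Larch, Sutton}: 34 + 54 = 88
  {Pine, Elm} + {Orwell, Larch, Sutton}: 53 + 46 = 99
  {Orwell, Elm} + {Pine, Larch, Sutton}: 72 + 38 = 110
  … (15 splits in total)
Best: vehicle 1 Corby → Elm → Corby = 34; vehicle 2 Corby → Pine → Sutton → Orwell → Larch → Corby = 54; combined 88.

Minimum combined distance: 88.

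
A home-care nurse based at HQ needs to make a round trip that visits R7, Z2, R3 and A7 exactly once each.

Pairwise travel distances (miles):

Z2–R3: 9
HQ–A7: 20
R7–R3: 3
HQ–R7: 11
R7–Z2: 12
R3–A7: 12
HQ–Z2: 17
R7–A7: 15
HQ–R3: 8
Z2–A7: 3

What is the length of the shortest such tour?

46 miles — the shortest possible round trip.

With 4 stops there are 4!/2 = 12 distinct round trips (a route and its reverse cost the same).
HQ → R7 → Z2 → R3 → A7 → HQ: 11+12+9+12+20 = 64
HQ → R7 → Z2 → A7 → R3 → HQ: 11+12+3+12+8 = 46
HQ → R7 → R3 → Z2 → A7 → HQ: 11+3+9+3+20 = 46
HQ → R7 → R3 → A7 → Z2 → HQ: 11+3+12+3+17 = 46
HQ → R7 → A7 → Z2 → R3 → HQ: 11+15+3+9+8 = 46
HQ → R7 → A7 → R3 → Z2 → HQ: 11+15+12+9+17 = 64
HQ → Z2 → R7 → R3 → A7 → HQ: 17+12+3+12+20 = 64
HQ → Z2 → R7 → A7 → R3 → HQ: 17+12+15+12+8 = 64
HQ → Z2 → R3 → R7 → A7 → HQ: 17+9+3+15+20 = 64
HQ → Z2 → A7 → R7 → R3 → HQ: 17+3+15+3+8 = 46
HQ → R3 → R7 → Z2 → A7 → HQ: 8+3+12+3+20 = 46
HQ → R3 → Z2 → R7 → A7 → HQ: 8+9+12+15+20 = 64
The minimum is 46.
One optimal route: HQ → R7 → Z2 → A7 → R3 → HQ (or its reverse).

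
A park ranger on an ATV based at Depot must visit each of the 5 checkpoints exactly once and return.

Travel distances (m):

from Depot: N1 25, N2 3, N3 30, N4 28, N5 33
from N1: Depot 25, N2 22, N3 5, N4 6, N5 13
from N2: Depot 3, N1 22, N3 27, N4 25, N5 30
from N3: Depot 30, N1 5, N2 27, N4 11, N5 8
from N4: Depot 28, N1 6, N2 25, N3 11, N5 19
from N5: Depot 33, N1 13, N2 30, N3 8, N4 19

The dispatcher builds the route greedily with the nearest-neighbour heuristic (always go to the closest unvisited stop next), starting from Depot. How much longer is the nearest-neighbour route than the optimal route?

Depot: N2=3, N1=25, N4=28, N3=30, N5=33 ⇒ N2
N2: N1=22, N4=25, N3=27, N5=30 ⇒ N1
N1: N3=5, N4=6, N5=13 ⇒ N3
N3: N5=8, N4=11 ⇒ N5
N5: N4=19 ⇒ N4
NN route Depot → N2 → N1 → N3 → N5 → N4 → Depot costs 85.
Optimal: Depot → N2 → N4 → N1 → N3 → N5 → Depot costs 80 (by enumerating all 60 distinct tours).
Excess = 85 − 80 = 5.

5 m longer than the optimal tour.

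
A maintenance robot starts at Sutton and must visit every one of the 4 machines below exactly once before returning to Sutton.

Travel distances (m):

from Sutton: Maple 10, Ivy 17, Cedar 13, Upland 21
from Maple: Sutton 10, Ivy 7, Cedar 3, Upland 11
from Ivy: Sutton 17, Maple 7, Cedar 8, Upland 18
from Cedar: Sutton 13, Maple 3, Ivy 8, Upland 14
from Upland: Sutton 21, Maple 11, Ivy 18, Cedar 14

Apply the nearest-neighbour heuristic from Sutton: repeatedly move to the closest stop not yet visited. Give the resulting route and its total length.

Nearest-neighbour total = 60 m; route Sutton → Maple → Cedar → Ivy → Upland → Sutton.

Sutton → [Maple:10 / Cedar:13 / Ivy:17 / Upland:21] → Maple (10)
Maple → [Cedar:3 / Ivy:7 / Upland:11] → Cedar (3)
Cedar → [Ivy:8 / Upland:14] → Ivy (8)
Ivy → [Upland:18] → Upland (18)
Return Upland→Sutton: 21.
Total = 10 + 3 + 8 + 18 + 21 = 60.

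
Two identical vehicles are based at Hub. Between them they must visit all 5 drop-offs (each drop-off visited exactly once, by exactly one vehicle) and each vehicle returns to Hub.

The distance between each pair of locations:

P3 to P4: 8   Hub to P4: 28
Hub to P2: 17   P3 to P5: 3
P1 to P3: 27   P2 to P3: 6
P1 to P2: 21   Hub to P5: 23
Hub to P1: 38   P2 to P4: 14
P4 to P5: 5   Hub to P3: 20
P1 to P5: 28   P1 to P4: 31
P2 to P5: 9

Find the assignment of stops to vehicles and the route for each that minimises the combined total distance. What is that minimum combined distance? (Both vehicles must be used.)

Check every non-empty split of the stops between the two vehicles; for each half take its own optimal tour:
  {P1} + {P2, P3, P4, P5}: 76 + 59 = 135
  {P2} + {P1, P3, P4, P5}: 34 + 97 = 131
  {P1, P2} + {P3, P4, P5}: 76 + 56 = 132
  {P3} + {P1, P2, P4, P5}: 40 + 97 = 137
  {P1, P3} + {P2, P4, P5}: 85 + 59 = 144
  {P2, P3} + {P1, P4, P5}: 43 + 97 = 140
  … (15 splits in total)
Best: vehicle 1 Hub → P2 → Hub = 34; vehicle 2 Hub → P1 → P4 → P5 → P3 → Hub = 97; combined 131.

Minimum combined distance: 131.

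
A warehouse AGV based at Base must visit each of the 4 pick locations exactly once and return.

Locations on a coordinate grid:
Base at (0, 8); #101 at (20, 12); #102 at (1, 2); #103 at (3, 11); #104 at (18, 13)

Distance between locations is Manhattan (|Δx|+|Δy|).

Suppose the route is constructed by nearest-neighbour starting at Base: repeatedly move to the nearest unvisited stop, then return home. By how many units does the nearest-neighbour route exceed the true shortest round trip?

From Base: #103=6, #102=7, #104=23, #101=24 → choose #103 (6).
From #103: #102=11, #104=17, #101=18 → choose #102 (11).
From #102: #104=28, #101=29 → choose #104 (28).
From #104: #101=3 → choose #101 (3).
NN route Base → #103 → #102 → #104 → #101 → Base costs 72.
Optimal: Base → #101 → #104 → #103 → #102 → Base costs 62 (by enumerating all 12 distinct tours).
Excess = 72 − 62 = 10.

10 longer than the optimal tour.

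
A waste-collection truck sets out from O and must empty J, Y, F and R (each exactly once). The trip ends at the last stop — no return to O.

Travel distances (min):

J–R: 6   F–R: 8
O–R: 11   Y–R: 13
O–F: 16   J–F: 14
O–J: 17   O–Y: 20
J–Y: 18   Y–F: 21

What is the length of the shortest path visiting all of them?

Minimum one-way distance = 48 min.

There are 4! = 24 possible orderings.
O → J → Y → F → R: 17+18+21+8 = 64
O → J → Y → R → F: 17+18+13+8 = 56
O → J → F → Y → R: 17+14+21+13 = 65
O → J → F → R → Y: 17+14+8+13 = 52
O → J → R → Y → F: 17+6+13+21 = 57
O → J → R → F → Y: 17+6+8+21 = 52
O → Y → J → F → R: 20+18+14+8 = 60
O → Y → J → R → F: 20+18+6+8 = 52
O → Y → F → J → R: 20+21+14+6 = 61
O → Y → F → R → J: 20+21+8+6 = 55
O → Y → R → J → F: 20+13+6+14 = 53
O → Y → R → F → J: 20+13+8+14 = 55
O → F → J → Y → R: 16+14+18+13 = 61
O → F → J → R → Y: 16+14+6+13 = 49
… (10 more)
O → F → R → J → Y: 16+8+6+18 = 48  ← best
The minimum is 48.
One shortest path: O → F → R → J → Y.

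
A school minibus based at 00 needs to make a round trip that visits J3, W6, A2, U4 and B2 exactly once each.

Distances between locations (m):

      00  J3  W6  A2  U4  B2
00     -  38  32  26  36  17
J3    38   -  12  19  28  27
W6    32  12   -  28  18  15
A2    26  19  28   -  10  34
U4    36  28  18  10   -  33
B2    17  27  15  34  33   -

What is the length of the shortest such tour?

Minimum total distance: 108 m.

There are 60 distinct closed tours to check (reversals are equivalent).
00 - J3 - W6 - A2 - U4 - B2 - 00: 38+12+28+10+33+17 = 138
00 - J3 - W6 - A2 - B2 - U4 - 00: 38+12+28+34+33+36 = 181
00 - J3 - W6 - U4 - A2 - B2 - 00: 38+12+18+10+34+17 = 129
00 - J3 - W6 - U4 - B2 - A2 - 00: 38+12+18+33+34+26 = 161
00 - J3 - W6 - B2 - A2 - U4 - 00: 38+12+15+34+10+36 = 145
00 - J3 - W6 - B2 - U4 - A2 - 00: 38+12+15+33+10+26 = 134
00 - J3 - A2 - W6 - U4 - B2 - 00: 38+19+28+18+33+17 = 153
00 - J3 - A2 - W6 - B2 - U4 - 00: 38+19+28+15+33+36 = 169
00 - J3 - A2 - U4 - W6 - B2 - 00: 38+19+10+18+15+17 = 117
00 - J3 - A2 - U4 - B2 - W6 - 00: 38+19+10+33+15+32 = 147
00 - J3 - A2 - B2 - W6 - U4 - 00: 38+19+34+15+18+36 = 160
00 - J3 - A2 - B2 - U4 - W6 - 00: 38+19+34+33+18+32 = 174
00 - J3 - U4 - W6 - A2 - B2 - 00: 38+28+18+28+34+17 = 163
00 - J3 - U4 - W6 - B2 - A2 - 00: 38+28+18+15+34+26 = 159
… (46 more)
00 - A2 - U4 - J3 - W6 - B2 - 00: 26+10+28+12+15+17 = 108  ← best
The minimum is 108.
One optimal route: 00 → A2 → U4 → J3 → W6 → B2 → 00 (or its reverse).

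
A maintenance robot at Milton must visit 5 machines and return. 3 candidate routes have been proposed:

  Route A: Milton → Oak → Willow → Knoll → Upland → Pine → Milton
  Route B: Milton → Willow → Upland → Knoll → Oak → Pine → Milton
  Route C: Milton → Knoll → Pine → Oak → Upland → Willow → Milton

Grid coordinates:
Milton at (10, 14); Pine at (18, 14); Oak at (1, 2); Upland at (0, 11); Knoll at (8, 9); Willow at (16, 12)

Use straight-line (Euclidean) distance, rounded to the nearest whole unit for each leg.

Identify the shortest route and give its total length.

68 — Route C is the shortest.

Route A: 15 + 18 + 9 + 8 + 18 + 8 = 76
Route B: 6 + 16 + 8 + 10 + 21 + 8 = 69
Route C: 5 + 11 + 21 + 9 + 16 + 6 = 68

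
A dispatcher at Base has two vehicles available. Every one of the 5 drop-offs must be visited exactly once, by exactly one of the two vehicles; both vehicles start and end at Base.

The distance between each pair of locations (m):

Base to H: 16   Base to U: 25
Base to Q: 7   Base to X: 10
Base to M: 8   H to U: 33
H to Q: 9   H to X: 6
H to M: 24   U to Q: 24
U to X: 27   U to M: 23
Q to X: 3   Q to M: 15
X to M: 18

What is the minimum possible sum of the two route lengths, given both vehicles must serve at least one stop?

Try each way of splitting the stops between the two vehicles (each non-empty) and, for each split, find the best tour for each vehicle:
  {H} + {U, Q, X, M}: 32 + 68 = 100
  {U} + {H, Q, X, M}: 50 + 48 = 98
  {H, U} + {Q, X, M}: 74 + 36 = 110
  {Q} + {H, U, X, M}: 14 + 80 = 94
  {H, Q} + {U, X, M}: 32 + 68 = 100
  {U, Q} + {H, X, M}: 56 + 48 = 104
  … (15 splits in total)
  {H, Q, X} + {U, M}: 32 + 56 = 88  ← best
Best: vehicle 1 Base → H → X → Q → Base = 32; vehicle 2 Base → U → M → Base = 56; combined 88.

Minimum combined distance: 88 m.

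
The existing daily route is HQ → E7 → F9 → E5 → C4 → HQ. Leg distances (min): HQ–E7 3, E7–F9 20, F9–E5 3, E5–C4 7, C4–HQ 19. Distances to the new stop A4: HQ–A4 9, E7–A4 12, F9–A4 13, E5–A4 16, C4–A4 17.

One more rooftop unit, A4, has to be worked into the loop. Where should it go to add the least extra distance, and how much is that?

Adding 5 min by placing A4 on the E7–F9 leg.

Insertion cost between consecutive stops i–j is d(i,A4) + d(A4,j) − d(i,j):
  between HQ and E7: 9 + 12 − 3 = 18
  between E7 and F9: 12 + 13 − 20 = 5
  between F9 and E5: 13 + 16 − 3 = 26
  between E5 and C4: 16 + 17 − 7 = 26
  between C4 and HQ: 17 + 9 − 19 = 7
Cheapest insertion is between E7 and F9, adding 5.
New total = 52 + 5 = 57.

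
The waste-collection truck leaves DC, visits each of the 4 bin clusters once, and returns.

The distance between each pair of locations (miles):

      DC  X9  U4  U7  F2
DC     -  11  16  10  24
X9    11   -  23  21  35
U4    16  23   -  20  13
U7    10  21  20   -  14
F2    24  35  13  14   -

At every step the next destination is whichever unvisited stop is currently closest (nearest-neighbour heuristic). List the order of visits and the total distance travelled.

71 miles along DC → U7 → F2 → U4 → X9 → DC.

From DC: distances to unvisited — U7=10, X9=11, U4=16, F2=24. Nearest is U7 (10).
From U7: distances to unvisited — F2=14, U4=20, X9=21. Nearest is F2 (14).
From F2: distances to unvisited — U4=13, X9=35. Nearest is U4 (13).
From U4: distances to unvisited — X9=23. Nearest is X9 (23).
Return X9→DC: 11.
Total = 10 + 14 + 13 + 23 + 11 = 71.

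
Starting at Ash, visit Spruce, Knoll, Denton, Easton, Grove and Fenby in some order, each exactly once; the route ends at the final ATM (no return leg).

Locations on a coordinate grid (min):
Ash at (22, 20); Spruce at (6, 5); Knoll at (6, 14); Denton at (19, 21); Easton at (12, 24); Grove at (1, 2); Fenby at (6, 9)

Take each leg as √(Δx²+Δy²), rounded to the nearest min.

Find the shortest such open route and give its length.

There are 6! = 720 possible orderings.
Ash - Spruce - Knoll - Denton - Easton - Grove - Fenby: 22+9+15+8+25+9 = 88
Ash - Spruce - Knoll - Denton - Easton - Fenby - Grove: 22+9+15+8+16+9 = 79
Ash - Spruce - Knoll - Denton - Grove - Easton - Fenby: 22+9+15+26+25+16 = 113
Ash - Spruce - Knoll - Denton - Grove - Fenby - Easton: 22+9+15+26+9+16 = 97
Ash - Spruce - Knoll - Denton - Fenby - Easton - Grove: 22+9+15+18+16+25 = 105
Ash - Spruce - Knoll - Denton - Fenby - Grove - Easton: 22+9+15+18+9+25 = 98
Ash - Spruce - Knoll - Easton - Denton - Grove - Fenby: 22+9+12+8+26+9 = 86
Ash - Spruce - Knoll - Easton - Denton - Fenby - Grove: 22+9+12+8+18+9 = 78
… (712 more)
Ash - Denton - Easton - Knoll - Fenby - Spruce - Grove: 3+8+12+5+4+6 = 38  ← best
The minimum is 38.
One shortest path: Ash → Denton → Easton → Knoll → Fenby → Spruce → Grove.

Minimum one-way distance = 38 min.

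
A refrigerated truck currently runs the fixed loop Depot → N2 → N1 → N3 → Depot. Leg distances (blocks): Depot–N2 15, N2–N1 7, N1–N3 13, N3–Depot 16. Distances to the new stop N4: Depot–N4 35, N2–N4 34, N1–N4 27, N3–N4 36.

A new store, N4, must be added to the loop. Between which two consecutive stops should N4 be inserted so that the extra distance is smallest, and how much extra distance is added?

Insertion cost between consecutive stops i–j is d(i,N4) + d(N4,j) − d(i,j):
  between Depot and N2: 35 + 34 − 15 = 54
  between N2 and N1: 34 + 27 − 7 = 54
  between N1 and N3: 27 + 36 − 13 = 50
  between N3 and Depot: 36 + 35 − 16 = 55
Cheapest insertion is between N1 and N3, adding 50.
New total = 51 + 50 = 101.

Adding 50 blocks by placing N4 on the N1–N3 leg.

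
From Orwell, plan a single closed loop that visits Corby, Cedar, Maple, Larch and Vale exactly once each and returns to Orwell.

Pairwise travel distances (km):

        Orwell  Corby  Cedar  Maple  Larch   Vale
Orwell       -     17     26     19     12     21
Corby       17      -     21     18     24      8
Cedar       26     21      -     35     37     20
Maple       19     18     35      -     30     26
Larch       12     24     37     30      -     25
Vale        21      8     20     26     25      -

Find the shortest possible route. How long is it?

114 km — the shortest possible round trip.

Orwell→Corby→Cedar→Maple→Larch→Vale→Orwell: 17+21+35+30+25+21 = 149
Orwell→Corby→Cedar→Maple→Vale→Larch→Orwell: 17+21+35+26+25+12 = 136
Orwell→Corby→Cedar→Larch→Maple→Vale→Orwell: 17+21+37+30+26+21 = 152
Orwell→Corby→Cedar→Larch→Vale→Maple→Orwell: 17+21+37+25+26+19 = 145
Orwell→Corby→Cedar→Vale→Maple→Larch→Orwell: 17+21+20+26+30+12 = 126
Orwell→Corby→Cedar→Vale→Larch→Maple→Orwell: 17+21+20+25+30+19 = 132
Orwell→Corby→Maple→Cedar→Larch→Vale→Orwell: 17+18+35+37+25+21 = 153
Orwell→Corby→Maple→Cedar→Vale→Larch→Orwell: 17+18+35+20+25+12 = 127
Orwell→Corby→Maple→Larch→Cedar→Vale→Orwell: 17+18+30+37+20+21 = 143
Orwell→Corby→Maple→Larch→Vale→Cedar→Orwell: 17+18+30+25+20+26 = 136
Orwell→Corby→Maple→Vale→Cedar→Larch→Orwell: 17+18+26+20+37+12 = 130
Orwell→Corby→Maple→Vale→Larch→Cedar→Orwell: 17+18+26+25+37+26 = 149
Orwell→Corby→Larch→Cedar→Maple→Vale→Orwell: 17+24+37+35+26+21 = 160
Orwell→Corby→Larch→Cedar→Vale→Maple→Orwell: 17+24+37+20+26+19 = 143
… (46 more)
Orwell→Cedar→Vale→Corby→Maple→Larch→Orwell: 26+20+8+18+30+12 = 114  ← best
The minimum is 114.
One optimal route: Orwell → Cedar → Vale → Corby → Maple → Larch → Orwell (or its reverse).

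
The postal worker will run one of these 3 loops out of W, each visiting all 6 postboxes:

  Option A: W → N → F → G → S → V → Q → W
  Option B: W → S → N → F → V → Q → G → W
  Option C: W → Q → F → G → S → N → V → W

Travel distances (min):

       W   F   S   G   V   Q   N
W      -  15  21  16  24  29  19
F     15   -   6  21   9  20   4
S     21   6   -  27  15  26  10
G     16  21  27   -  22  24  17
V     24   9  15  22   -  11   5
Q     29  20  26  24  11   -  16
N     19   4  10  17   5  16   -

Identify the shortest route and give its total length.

Option A: 19 + 4 + 21 + 27 + 15 + 11 + 29 = 126
Option B: 21 + 10 + 4 + 9 + 11 + 24 + 16 = 95
Option C: 29 + 20 + 21 + 27 + 10 + 5 + 24 = 136

Shortest is Option B, total 95 min.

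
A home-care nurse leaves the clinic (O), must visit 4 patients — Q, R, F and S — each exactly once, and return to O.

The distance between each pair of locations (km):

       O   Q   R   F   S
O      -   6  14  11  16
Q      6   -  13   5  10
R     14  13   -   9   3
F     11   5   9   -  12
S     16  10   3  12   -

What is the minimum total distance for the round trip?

O→Q→R→F→S→O: 6+13+9+12+16 = 56
O→Q→R→S→F→O: 6+13+3+12+11 = 45
O→Q→F→R→S→O: 6+5+9+3+16 = 39
O→Q→F→S→R→O: 6+5+12+3+14 = 40
O→Q→S→R→F→O: 6+10+3+9+11 = 39
O→Q→S→F→R→O: 6+10+12+9+14 = 51
O→R→Q→F→S→O: 14+13+5+12+16 = 60
O→R→Q→S→F→O: 14+13+10+12+11 = 60
O→R→F→Q→S→O: 14+9+5+10+16 = 54
O→R→S→Q→F→O: 14+3+10+5+11 = 43
O→F→Q→R→S→O: 11+5+13+3+16 = 48
O→F→R→Q→S→O: 11+9+13+10+16 = 59
The minimum is 39.
One optimal route: O → Q → F → R → S → O (or its reverse).

Minimum total distance: 39 km.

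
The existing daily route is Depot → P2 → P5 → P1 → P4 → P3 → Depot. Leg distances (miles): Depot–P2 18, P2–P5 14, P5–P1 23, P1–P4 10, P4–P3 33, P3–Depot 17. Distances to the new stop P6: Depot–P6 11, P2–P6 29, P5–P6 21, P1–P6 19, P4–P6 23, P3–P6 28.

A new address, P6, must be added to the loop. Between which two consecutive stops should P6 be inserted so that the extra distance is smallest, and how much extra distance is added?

Adding 17 miles by placing P6 on the P5–P1 leg.

Insertion cost between consecutive stops i–j is d(i,P6) + d(P6,j) − d(i,j):
  between Depot and P2: 11 + 29 − 18 = 22
  between P2 and P5: 29 + 21 − 14 = 36
  between P5 and P1: 21 + 19 − 23 = 17
  between P1 and P4: 19 + 23 − 10 = 32
  between P4 and P3: 23 + 28 − 33 = 18
  between P3 and Depot: 28 + 11 − 17 = 22
Cheapest insertion is between P5 and P1, adding 17.
New total = 115 + 17 = 132.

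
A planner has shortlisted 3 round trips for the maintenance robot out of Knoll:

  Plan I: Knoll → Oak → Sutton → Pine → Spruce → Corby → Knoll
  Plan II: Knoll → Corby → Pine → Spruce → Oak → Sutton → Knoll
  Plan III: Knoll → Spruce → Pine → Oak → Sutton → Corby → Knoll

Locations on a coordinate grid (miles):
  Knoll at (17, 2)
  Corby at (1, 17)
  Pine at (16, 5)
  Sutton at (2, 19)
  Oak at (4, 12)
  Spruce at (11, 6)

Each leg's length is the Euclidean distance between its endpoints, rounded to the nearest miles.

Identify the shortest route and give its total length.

Plan I: 16 + 7 + 20 + 5 + 15 + 22 = 85
Plan II: 22 + 19 + 5 + 9 + 7 + 23 = 85
Plan III: 7 + 5 + 14 + 7 + 2 + 22 = 57

57 miles — Plan III is the shortest.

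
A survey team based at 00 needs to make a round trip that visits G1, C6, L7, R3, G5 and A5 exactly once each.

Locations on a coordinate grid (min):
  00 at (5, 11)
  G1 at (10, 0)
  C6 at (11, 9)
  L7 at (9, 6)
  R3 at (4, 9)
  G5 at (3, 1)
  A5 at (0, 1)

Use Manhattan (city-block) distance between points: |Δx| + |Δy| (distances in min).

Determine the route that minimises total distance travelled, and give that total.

46 min — the shortest possible round trip.

With 6 stops there are 6!/2 = 360 distinct round trips (a route and its reverse cost the same).
00→G1→C6→L7→R3→G5→A5→00: 16+10+5+8+9+3+15 = 66
00→G1→C6→L7→R3→A5→G5→00: 16+10+5+8+12+3+12 = 66
00→G1→C6→L7→G5→R3→A5→00: 16+10+5+11+9+12+15 = 78
00→G1→C6→L7→G5→A5→R3→00: 16+10+5+11+3+12+3 = 60
00→G1→C6→L7→A5→R3→G5→00: 16+10+5+14+12+9+12 = 78
00→G1→C6→L7→A5→G5→R3→00: 16+10+5+14+3+9+3 = 60
00→G1→C6→R3→L7→G5→A5→00: 16+10+7+8+11+3+15 = 70
00→G1→C6→R3→L7→A5→G5→00: 16+10+7+8+14+3+12 = 70
… (352 more)
00→C6→L7→G1→G5→A5→R3→00: 8+5+7+8+3+12+3 = 46  ← best
The minimum is 46.
One optimal route: 00 → C6 → L7 → G1 → G5 → A5 → R3 → 00 (or its reverse).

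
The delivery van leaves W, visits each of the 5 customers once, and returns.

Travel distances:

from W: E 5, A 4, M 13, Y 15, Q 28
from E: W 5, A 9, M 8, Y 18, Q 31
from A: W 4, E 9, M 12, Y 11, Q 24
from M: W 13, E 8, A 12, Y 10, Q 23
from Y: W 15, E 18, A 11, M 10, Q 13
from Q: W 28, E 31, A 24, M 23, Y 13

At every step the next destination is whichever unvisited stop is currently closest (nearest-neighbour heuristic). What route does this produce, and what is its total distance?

From W: distances to unvisited — A=4, E=5, M=13, Y=15, Q=28. Nearest is A (4).
From A: distances to unvisited — E=9, Y=11, M=12, Q=24. Nearest is E (9).
From E: distances to unvisited — M=8, Y=18, Q=31. Nearest is M (8).
From M: distances to unvisited — Y=10, Q=23. Nearest is Y (10).
From Y: distances to unvisited — Q=13. Nearest is Q (13).
Return Q→W: 28.
Total = 4 + 9 + 8 + 10 + 13 + 28 = 72.

72 along W → A → E → M → Y → Q → W.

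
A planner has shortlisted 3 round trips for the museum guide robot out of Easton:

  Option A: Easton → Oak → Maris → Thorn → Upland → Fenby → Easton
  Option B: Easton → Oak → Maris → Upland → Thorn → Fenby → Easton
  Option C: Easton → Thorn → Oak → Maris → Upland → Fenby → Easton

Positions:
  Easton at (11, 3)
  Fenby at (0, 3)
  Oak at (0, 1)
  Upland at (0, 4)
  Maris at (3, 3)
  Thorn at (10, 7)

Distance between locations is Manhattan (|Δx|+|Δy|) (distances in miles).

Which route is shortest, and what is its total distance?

42 miles — Option C is the shortest.

Option A: 13 + 5 + 11 + 13 + 1 + 11 = 54
Option B: 13 + 5 + 4 + 13 + 14 + 11 = 60
Option C: 5 + 16 + 5 + 4 + 1 + 11 = 42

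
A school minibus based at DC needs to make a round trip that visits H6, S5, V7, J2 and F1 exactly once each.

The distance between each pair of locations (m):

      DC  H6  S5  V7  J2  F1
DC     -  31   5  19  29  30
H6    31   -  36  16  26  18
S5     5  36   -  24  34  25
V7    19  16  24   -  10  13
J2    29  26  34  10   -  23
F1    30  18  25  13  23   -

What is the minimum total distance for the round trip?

103 m — the shortest possible round trip.

DC→H6→S5→V7→J2→F1→DC: 31+36+24+10+23+30 = 154
DC→H6→S5→V7→F1→J2→DC: 31+36+24+13+23+29 = 156
DC→H6→S5→J2→V7→F1→DC: 31+36+34+10+13+30 = 154
DC→H6→S5→J2→F1→V7→DC: 31+36+34+23+13+19 = 156
DC→H6→S5→F1→V7→J2→DC: 31+36+25+13+10+29 = 144
DC→H6→S5→F1→J2→V7→DC: 31+36+25+23+10+19 = 144
DC→H6→V7→S5→J2→F1→DC: 31+16+24+34+23+30 = 158
DC→H6→V7→S5→F1→J2→DC: 31+16+24+25+23+29 = 148
DC→H6→V7→J2→S5→F1→DC: 31+16+10+34+25+30 = 146
DC→H6→V7→J2→F1→S5→DC: 31+16+10+23+25+5 = 110
DC→H6→V7→F1→S5→J2→DC: 31+16+13+25+34+29 = 148
DC→H6→V7→F1→J2→S5→DC: 31+16+13+23+34+5 = 122
DC→H6→J2→S5→V7→F1→DC: 31+26+34+24+13+30 = 158
DC→H6→J2→S5→F1→V7→DC: 31+26+34+25+13+19 = 148
… (46 more)
DC→S5→F1→H6→V7→J2→DC: 5+25+18+16+10+29 = 103  ← best
The minimum is 103.
One optimal route: DC → S5 → F1 → H6 → V7 → J2 → DC (or its reverse).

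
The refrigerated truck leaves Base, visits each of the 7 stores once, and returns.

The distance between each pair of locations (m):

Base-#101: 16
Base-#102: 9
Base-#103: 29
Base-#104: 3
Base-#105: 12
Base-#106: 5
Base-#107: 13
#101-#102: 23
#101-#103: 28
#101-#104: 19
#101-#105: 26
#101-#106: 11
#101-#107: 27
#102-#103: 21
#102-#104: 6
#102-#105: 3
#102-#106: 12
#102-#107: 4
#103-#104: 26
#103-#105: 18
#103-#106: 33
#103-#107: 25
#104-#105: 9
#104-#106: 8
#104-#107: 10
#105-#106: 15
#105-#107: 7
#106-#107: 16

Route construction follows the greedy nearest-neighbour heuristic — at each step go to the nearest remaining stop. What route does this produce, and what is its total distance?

At Base the remaining stops are #104 3, #106 5, #102 9, #105 12, #107 13, #101 16, #103 29; go to #104.
At #104 the remaining stops are #102 6, #106 8, #105 9, #107 10, #101 19, #103 26; go to #102.
At #102 the remaining stops are #105 3, #107 4, #106 12, #103 21, #101 23; go to #105.
At #105 the remaining stops are #107 7, #106 15, #103 18, #101 26; go to #107.
At #107 the remaining stops are #106 16, #103 25, #101 27; go to #106.
At #106 the remaining stops are #101 11, #103 33; go to #101.
At #101 the remaining stops are #103 28; go to #103.
Return #103→Base: 29.
Total = 3 + 6 + 3 + 7 + 16 + 11 + 28 + 29 = 103.

Total distance 103 m via the nearest-neighbour route Base → #104 → #102 → #105 → #107 → #106 → #101 → #103 → Base.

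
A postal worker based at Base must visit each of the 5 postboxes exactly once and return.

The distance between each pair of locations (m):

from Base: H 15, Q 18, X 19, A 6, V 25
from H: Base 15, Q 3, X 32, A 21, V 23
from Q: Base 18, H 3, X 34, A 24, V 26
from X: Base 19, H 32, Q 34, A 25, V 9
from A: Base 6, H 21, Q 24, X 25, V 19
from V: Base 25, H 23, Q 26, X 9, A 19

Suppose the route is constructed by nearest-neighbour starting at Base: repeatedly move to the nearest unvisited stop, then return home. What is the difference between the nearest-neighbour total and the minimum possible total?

Excess over optimum: 3 m.

Base: A=6, H=15, Q=18, X=19, V=25 ⇒ A
A: V=19, H=21, Q=24, X=25 ⇒ V
V: X=9, H=23, Q=26 ⇒ X
X: H=32, Q=34 ⇒ H
H: Q=3 ⇒ Q
NN route Base → A → V → X → H → Q → Base costs 87.
Optimal: Base → H → Q → V → X → A → Base costs 84 (by enumerating all 60 distinct tours).
Excess = 87 − 84 = 3.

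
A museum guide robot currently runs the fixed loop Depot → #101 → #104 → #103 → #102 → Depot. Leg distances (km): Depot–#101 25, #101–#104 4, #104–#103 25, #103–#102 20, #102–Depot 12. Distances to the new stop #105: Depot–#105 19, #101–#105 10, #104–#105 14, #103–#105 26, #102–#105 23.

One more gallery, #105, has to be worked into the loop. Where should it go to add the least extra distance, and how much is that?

Insertion cost between consecutive stops i–j is d(i,#105) + d(#105,j) − d(i,j):
  between Depot and #101: 19 + 10 − 25 = 4
  between #101 and #104: 10 + 14 − 4 = 20
  between #104 and #103: 14 + 26 − 25 = 15
  between #103 and #102: 26 + 23 − 20 = 29
  between #102 and Depot: 23 + 19 − 12 = 30
Cheapest insertion is between Depot and #101, adding 4.
New total = 86 + 4 = 90.

+4 km — insert #105 between Depot and #101.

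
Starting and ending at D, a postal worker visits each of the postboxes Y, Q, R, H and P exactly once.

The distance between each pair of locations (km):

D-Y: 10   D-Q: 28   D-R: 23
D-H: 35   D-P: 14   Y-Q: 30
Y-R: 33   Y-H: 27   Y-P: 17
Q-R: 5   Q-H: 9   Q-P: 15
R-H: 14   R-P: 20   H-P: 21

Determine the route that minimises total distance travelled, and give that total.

There are 60 distinct closed tours to check (reversals are equivalent).
D-Y-Q-R-H-P-D: 10+30+5+14+21+14 = 94
D-Y-Q-R-P-H-D: 10+30+5+20+21+35 = 121
D-Y-Q-H-R-P-D: 10+30+9+14+20+14 = 97
D-Y-Q-H-P-R-D: 10+30+9+21+20+23 = 113
D-Y-Q-P-R-H-D: 10+30+15+20+14+35 = 124
D-Y-Q-P-H-R-D: 10+30+15+21+14+23 = 113
D-Y-R-Q-H-P-D: 10+33+5+9+21+14 = 92
D-Y-R-Q-P-H-D: 10+33+5+15+21+35 = 119
D-Y-R-H-Q-P-D: 10+33+14+9+15+14 = 95
D-Y-R-H-P-Q-D: 10+33+14+21+15+28 = 121
D-Y-R-P-Q-H-D: 10+33+20+15+9+35 = 122
D-Y-R-P-H-Q-D: 10+33+20+21+9+28 = 121
D-Y-H-Q-R-P-D: 10+27+9+5+20+14 = 85
D-Y-H-Q-P-R-D: 10+27+9+15+20+23 = 104
… (46 more)
The minimum is 85.
One optimal route: D → Y → H → Q → R → P → D (or its reverse).

Shortest round trip = 85 km.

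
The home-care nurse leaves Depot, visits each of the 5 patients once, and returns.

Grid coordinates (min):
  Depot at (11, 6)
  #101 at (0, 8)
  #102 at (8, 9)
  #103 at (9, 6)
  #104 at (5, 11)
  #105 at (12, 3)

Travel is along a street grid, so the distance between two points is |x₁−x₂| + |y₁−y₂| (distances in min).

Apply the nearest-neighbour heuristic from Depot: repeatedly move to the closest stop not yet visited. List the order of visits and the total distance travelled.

From Depot: distances to unvisited — #103=2, #105=4, #102=6, #104=11, #101=13. Nearest is #103 (2).
From #103: distances to unvisited — #102=4, #105=6, #104=9, #101=11. Nearest is #102 (4).
From #102: distances to unvisited — #104=5, #101=9, #105=10. Nearest is #104 (5).
From #104: distances to unvisited — #101=8, #105=15. Nearest is #101 (8).
From #101: distances to unvisited — #105=17. Nearest is #105 (17).
Return #105→Depot: 4.
Total = 2 + 4 + 5 + 8 + 17 + 4 = 40.

Nearest-neighbour total = 40 min; route Depot → #103 → #102 → #104 → #101 → #105 → Depot.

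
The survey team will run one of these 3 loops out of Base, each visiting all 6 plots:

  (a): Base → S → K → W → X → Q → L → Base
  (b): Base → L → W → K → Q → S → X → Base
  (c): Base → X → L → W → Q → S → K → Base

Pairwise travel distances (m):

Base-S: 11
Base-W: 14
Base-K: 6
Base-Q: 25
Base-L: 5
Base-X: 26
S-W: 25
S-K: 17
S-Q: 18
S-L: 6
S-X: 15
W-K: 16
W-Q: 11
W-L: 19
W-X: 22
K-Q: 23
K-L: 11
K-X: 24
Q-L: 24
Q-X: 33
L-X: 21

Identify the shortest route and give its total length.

Shortest is (c), total 118 m.

(a): 11 + 17 + 16 + 22 + 33 + 24 + 5 = 128
(b): 5 + 19 + 16 + 23 + 18 + 15 + 26 = 122
(c): 26 + 21 + 19 + 11 + 18 + 17 + 6 = 118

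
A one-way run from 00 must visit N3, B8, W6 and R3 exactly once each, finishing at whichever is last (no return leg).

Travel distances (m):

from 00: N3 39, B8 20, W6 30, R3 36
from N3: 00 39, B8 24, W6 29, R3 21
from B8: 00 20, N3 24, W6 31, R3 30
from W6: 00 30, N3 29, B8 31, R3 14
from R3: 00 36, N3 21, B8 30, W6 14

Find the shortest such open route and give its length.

There are 4! = 24 possible orderings.
00 → N3 → B8 → W6 → R3: 39+24+31+14 = 108
00 → N3 → B8 → R3 → W6: 39+24+30+14 = 107
00 → N3 → W6 → B8 → R3: 39+29+31+30 = 129
00 → N3 → W6 → R3 → B8: 39+29+14+30 = 112
00 → N3 → R3 → B8 → W6: 39+21+30+31 = 121
00 → N3 → R3 → W6 → B8: 39+21+14+31 = 105
00 → B8 → N3 → W6 → R3: 20+24+29+14 = 87
00 → B8 → N3 → R3 → W6: 20+24+21+14 = 79
00 → B8 → W6 → N3 → R3: 20+31+29+21 = 101
00 → B8 → W6 → R3 → N3: 20+31+14+21 = 86
00 → B8 → R3 → N3 → W6: 20+30+21+29 = 100
00 → B8 → R3 → W6 → N3: 20+30+14+29 = 93
00 → W6 → N3 → B8 → R3: 30+29+24+30 = 113
00 → W6 → N3 → R3 → B8: 30+29+21+30 = 110
… (10 more)
The minimum is 79.
One shortest path: 00 → B8 → N3 → R3 → W6.

79 m — the minimum one-way total.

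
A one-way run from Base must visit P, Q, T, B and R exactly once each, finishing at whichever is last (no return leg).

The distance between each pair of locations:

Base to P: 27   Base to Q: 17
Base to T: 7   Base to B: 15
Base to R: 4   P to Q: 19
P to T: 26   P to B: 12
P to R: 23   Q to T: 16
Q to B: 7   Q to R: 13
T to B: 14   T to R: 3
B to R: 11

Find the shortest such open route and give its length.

There are 5! = 120 possible orderings.
Base→P→Q→T→B→R: 27+19+16+14+11 = 87
Base→P→Q→T→R→B: 27+19+16+3+11 = 76
Base→P→Q→B→T→R: 27+19+7+14+3 = 70
Base→P→Q→B→R→T: 27+19+7+11+3 = 67
Base→P→Q→R→T→B: 27+19+13+3+14 = 76
Base→P→Q→R→B→T: 27+19+13+11+14 = 84
Base→P→T→Q→B→R: 27+26+16+7+11 = 87
Base→P→T→Q→R→B: 27+26+16+13+11 = 93
Base→P→T→B→Q→R: 27+26+14+7+13 = 87
Base→P→T→B→R→Q: 27+26+14+11+13 = 91
Base→P→T→R→Q→B: 27+26+3+13+7 = 76
Base→P→T→R→B→Q: 27+26+3+11+7 = 74
Base→P→B→Q→T→R: 27+12+7+16+3 = 65
Base→P→B→Q→R→T: 27+12+7+13+3 = 62
… (106 more)
Base→T→R→Q→B→P: 7+3+13+7+12 = 42  ← best
The minimum is 42.
One shortest path: Base → T → R → Q → B → P.

Shortest open route: 42.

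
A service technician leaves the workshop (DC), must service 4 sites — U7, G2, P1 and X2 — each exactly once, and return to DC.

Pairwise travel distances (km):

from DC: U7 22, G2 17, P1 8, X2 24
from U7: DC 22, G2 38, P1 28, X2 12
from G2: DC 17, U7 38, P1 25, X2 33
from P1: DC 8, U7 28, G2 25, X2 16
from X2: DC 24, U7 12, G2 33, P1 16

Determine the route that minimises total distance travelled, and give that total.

With 4 stops there are 4!/2 = 12 distinct round trips (a route and its reverse cost the same).
DC→U7→G2→P1→X2→DC: 22+38+25+16+24 = 125
DC→U7→G2→X2→P1→DC: 22+38+33+16+8 = 117
DC→U7→P1→G2→X2→DC: 22+28+25+33+24 = 132
DC→U7→P1→X2→G2→DC: 22+28+16+33+17 = 116
DC→U7→X2→G2→P1→DC: 22+12+33+25+8 = 100
DC→U7→X2→P1→G2→DC: 22+12+16+25+17 = 92
DC→G2→U7→P1→X2→DC: 17+38+28+16+24 = 123
DC→G2→U7→X2→P1→DC: 17+38+12+16+8 = 91
DC→G2→P1→U7→X2→DC: 17+25+28+12+24 = 106
DC→G2→X2→U7→P1→DC: 17+33+12+28+8 = 98
DC→P1→U7→G2→X2→DC: 8+28+38+33+24 = 131
DC→P1→G2→U7→X2→DC: 8+25+38+12+24 = 107
The minimum is 91.
One optimal route: DC → G2 → U7 → X2 → P1 → DC (or its reverse).

Shortest round trip = 91 km.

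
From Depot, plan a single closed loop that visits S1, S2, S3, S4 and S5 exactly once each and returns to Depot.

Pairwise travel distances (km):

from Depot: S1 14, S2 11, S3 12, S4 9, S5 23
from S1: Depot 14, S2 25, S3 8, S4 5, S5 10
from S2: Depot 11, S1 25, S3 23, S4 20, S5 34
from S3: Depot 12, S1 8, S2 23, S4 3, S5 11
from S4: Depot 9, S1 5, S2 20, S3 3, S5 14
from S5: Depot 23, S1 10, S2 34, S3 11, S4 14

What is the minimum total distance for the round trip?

69 km — the shortest possible round trip.

With 5 stops there are 5!/2 = 60 distinct round trips (a route and its reverse cost the same).
Depot - S1 - S2 - S3 - S4 - S5 - Depot: 14+25+23+3+14+23 = 102
Depot - S1 - S2 - S3 - S5 - S4 - Depot: 14+25+23+11+14+9 = 96
Depot - S1 - S2 - S4 - S3 - S5 - Depot: 14+25+20+3+11+23 = 96
Depot - S1 - S2 - S4 - S5 - S3 - Depot: 14+25+20+14+11+12 = 96
Depot - S1 - S2 - S5 - S3 - S4 - Depot: 14+25+34+11+3+9 = 96
Depot - S1 - S2 - S5 - S4 - S3 - Depot: 14+25+34+14+3+12 = 102
Depot - S1 - S3 - S2 - S4 - S5 - Depot: 14+8+23+20+14+23 = 102
Depot - S1 - S3 - S2 - S5 - S4 - Depot: 14+8+23+34+14+9 = 102
Depot - S1 - S3 - S4 - S2 - S5 - Depot: 14+8+3+20+34+23 = 102
Depot - S1 - S3 - S4 - S5 - S2 - Depot: 14+8+3+14+34+11 = 84
Depot - S1 - S3 - S5 - S2 - S4 - Depot: 14+8+11+34+20+9 = 96
Depot - S1 - S3 - S5 - S4 - S2 - Depot: 14+8+11+14+20+11 = 78
Depot - S1 - S4 - S2 - S3 - S5 - Depot: 14+5+20+23+11+23 = 96
Depot - S1 - S4 - S2 - S5 - S3 - Depot: 14+5+20+34+11+12 = 96
… (46 more)
Depot - S1 - S5 - S3 - S4 - S2 - Depot: 14+10+11+3+20+11 = 69  ← best
The minimum is 69.
One optimal route: Depot → S1 → S5 → S3 → S4 → S2 → Depot (or its reverse).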